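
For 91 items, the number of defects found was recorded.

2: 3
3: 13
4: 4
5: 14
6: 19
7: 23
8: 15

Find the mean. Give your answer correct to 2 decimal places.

5.78

Values: 2, 3, 4, 5, 6, 7, 8
Σfx = 3×2 + 13×3 + 4×4 + 14×5 + 19×6 + 23×7 + 15×8 = 526
n = Σf = 91
Mean = 526 / 91 = 5.7802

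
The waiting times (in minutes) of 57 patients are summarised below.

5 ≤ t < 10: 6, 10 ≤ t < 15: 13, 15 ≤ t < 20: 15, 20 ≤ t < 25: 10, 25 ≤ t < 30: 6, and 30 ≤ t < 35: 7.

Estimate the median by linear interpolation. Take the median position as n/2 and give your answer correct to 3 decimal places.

Cumulative frequencies: 6, 19, 34, 44, 50, 57
n = 57; position = n/2 = 28.5.
This falls in the class 15 ≤ t < 20: L = 15, F = 19, f = 15, h = 5.
Median ≈ 15 + ((28.5 − 19) / 15) × 5 = 18.1667

18.167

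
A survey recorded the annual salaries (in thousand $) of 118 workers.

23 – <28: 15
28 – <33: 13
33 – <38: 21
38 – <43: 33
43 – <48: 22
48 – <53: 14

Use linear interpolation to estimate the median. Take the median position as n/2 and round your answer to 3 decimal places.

39.515

Cumulative frequencies: 15, 28, 49, 82, 104, 118
n = 118; position = n/2 = 59.
This falls in the class 38 – <43: L = 38, F = 49, f = 33, h = 5.
Median ≈ 38 + ((59 − 49) / 33) × 5 = 39.5152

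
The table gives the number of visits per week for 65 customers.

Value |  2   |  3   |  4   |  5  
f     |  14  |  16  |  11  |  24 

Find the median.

Cumulative frequencies: 14, 30, 41, 65
n = 65, so the median is the value in position (n+1)/2 = 33.
Position 33 falls at value 4.

4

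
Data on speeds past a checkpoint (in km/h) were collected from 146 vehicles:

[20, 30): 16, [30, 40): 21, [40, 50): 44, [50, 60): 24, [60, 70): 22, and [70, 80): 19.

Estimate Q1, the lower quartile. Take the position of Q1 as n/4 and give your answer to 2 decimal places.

39.76

Cumulative frequencies: 16, 37, 81, 105, 127, 146
n = 146; position = n/4 = 36.5.
This falls in the class [30, 40): L = 30, F = 16, f = 21, h = 10.
Lower quartile ≈ 30 + ((36.5 − 16) / 21) × 10 = 39.7619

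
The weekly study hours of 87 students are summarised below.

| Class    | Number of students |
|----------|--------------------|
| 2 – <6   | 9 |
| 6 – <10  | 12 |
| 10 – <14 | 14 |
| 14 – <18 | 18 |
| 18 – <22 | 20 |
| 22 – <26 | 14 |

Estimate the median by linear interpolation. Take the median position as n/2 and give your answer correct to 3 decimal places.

15.889

Cumulative frequencies: 9, 21, 35, 53, 73, 87
n = 87; position = n/2 = 43.5.
This falls in the class 14 – <18: L = 14, F = 35, f = 18, h = 4.
Median ≈ 14 + ((43.5 − 35) / 18) × 4 = 15.8889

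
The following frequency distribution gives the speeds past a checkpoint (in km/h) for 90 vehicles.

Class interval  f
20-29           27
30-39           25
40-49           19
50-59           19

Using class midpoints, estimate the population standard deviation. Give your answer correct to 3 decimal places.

11.155

Midpoints: 24.5, 34.5, 44.5, 54.5
n = 90, Σfm = 3405, mean = 37.8333
Σfm² = 140022.5
Σf(m − x̄)² = Σfm² − (Σfm)²/n = 140022.5 − 3405²/90 = 11200.0000
Population variance = 11200.0000 / 90 = 124.4444
Standard deviation = √124.4444 = 11.1555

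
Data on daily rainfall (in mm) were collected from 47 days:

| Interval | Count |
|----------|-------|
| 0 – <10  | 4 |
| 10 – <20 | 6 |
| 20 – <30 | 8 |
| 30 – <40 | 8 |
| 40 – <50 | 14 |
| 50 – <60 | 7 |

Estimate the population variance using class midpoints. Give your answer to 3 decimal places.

233.318

Midpoints: 5, 15, 25, 35, 45, 55
n = 47, Σfm = 1605, mean = 34.1489
Σfm² = 65775
Σf(m − x̄)² = Σfm² − (Σfm)²/n = 65775 − 1605²/47 = 10965.9574
Population variance = 10965.9574 / 47 = 233.3182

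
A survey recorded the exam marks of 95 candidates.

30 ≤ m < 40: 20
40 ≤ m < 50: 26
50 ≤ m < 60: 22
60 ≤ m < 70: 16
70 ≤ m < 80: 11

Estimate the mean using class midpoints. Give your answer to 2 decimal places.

Midpoints: 35, 45, 55, 65, 75
Σfm = 20×35 + 26×45 + 22×55 + 16×65 + 11×75 = 4945
n = Σf = 95
Mean = 4945 / 95 = 52.0526

52.05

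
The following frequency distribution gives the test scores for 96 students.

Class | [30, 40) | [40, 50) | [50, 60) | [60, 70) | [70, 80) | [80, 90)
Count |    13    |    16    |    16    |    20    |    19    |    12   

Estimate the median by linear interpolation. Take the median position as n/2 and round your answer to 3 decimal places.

Cumulative frequencies: 13, 29, 45, 65, 84, 96
n = 96; position = n/2 = 48.
This falls in the class [60, 70): L = 60, F = 45, f = 20, h = 10.
Median ≈ 60 + ((48 − 45) / 20) × 10 = 61.5000

61.500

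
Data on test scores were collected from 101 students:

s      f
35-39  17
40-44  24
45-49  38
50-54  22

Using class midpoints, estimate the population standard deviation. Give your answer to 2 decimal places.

Midpoints: 37, 42, 47, 52
n = 101, Σfm = 4567, mean = 45.2178
Σfm² = 209039
Σf(m − x̄)² = Σfm² − (Σfm)²/n = 209039 − 4567²/101 = 2529.2079
Population variance = 2529.2079 / 101 = 25.0417
Standard deviation = √25.0417 = 5.0042

5.00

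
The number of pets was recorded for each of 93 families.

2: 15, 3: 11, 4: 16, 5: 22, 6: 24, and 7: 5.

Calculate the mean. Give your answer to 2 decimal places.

4.47

Values: 2, 3, 4, 5, 6, 7
Σfx = 15×2 + 11×3 + 16×4 + 22×5 + 24×6 + 5×7 = 416
n = Σf = 93
Mean = 416 / 93 = 4.4731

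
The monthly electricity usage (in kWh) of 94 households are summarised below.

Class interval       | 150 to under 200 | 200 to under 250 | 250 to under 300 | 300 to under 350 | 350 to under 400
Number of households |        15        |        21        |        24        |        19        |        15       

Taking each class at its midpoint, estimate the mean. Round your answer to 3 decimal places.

273.936

Midpoints: 175, 225, 275, 325, 375
Σfm = 15×175 + 21×225 + 24×275 + 19×325 + 15×375 = 25750
n = Σf = 94
Mean = 25750 / 94 = 273.9362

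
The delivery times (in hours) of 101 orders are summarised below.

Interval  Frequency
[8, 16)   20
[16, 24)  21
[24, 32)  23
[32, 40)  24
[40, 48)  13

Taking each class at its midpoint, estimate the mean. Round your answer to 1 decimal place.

Midpoints: 12, 20, 28, 36, 44
Σfm = 20×12 + 21×20 + 23×28 + 24×36 + 13×44 = 2740
n = Σf = 101
Mean = 2740 / 101 = 27.1287

27.1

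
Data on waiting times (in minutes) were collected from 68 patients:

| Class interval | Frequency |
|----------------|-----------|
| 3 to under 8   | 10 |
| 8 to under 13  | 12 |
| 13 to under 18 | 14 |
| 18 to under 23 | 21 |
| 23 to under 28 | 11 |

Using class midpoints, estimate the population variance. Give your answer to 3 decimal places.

Midpoints: 5.5, 10.5, 15.5, 20.5, 25.5
n = 68, Σfm = 1109, mean = 16.3088
Σfm² = 20967
Σf(m − x̄)² = Σfm² − (Σfm)²/n = 20967 − 1109²/68 = 2880.5147
Population variance = 2880.5147 / 68 = 42.3605

42.361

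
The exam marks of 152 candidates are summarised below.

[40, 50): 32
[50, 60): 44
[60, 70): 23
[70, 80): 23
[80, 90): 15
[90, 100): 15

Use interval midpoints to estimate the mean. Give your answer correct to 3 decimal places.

64.342

Midpoints: 45, 55, 65, 75, 85, 95
Σfm = 32×45 + 44×55 + 23×65 + 23×75 + 15×85 + 15×95 = 9780
n = Σf = 152
Mean = 9780 / 152 = 64.3421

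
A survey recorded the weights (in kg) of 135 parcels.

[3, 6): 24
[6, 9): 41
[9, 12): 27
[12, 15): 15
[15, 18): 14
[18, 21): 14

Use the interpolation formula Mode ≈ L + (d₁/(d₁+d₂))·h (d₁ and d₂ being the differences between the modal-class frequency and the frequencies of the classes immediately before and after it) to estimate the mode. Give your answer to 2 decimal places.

7.65

Modal class: [6, 9) (highest frequency 41).
d₁ = 41 − 24 = 17, d₂ = 41 − 27 = 14
Mode ≈ 6 + (17/(17+14)) × 3 = 6 + 1.6452 = 7.6452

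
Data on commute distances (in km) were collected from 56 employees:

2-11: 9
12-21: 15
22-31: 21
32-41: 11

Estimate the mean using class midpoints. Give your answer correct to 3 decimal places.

Midpoints: 6.5, 16.5, 26.5, 36.5
Σfm = 9×6.5 + 15×16.5 + 21×26.5 + 11×36.5 = 1264
n = Σf = 56
Mean = 1264 / 56 = 22.5714

22.571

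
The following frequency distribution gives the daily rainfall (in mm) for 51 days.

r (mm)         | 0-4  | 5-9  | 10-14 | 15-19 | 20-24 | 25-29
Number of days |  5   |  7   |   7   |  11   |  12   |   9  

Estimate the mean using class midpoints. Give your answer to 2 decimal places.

16.41

Midpoints: 2, 7, 12, 17, 22, 27
Σfm = 5×2 + 7×7 + 7×12 + 11×17 + 12×22 + 9×27 = 837
n = Σf = 51
Mean = 837 / 51 = 16.4118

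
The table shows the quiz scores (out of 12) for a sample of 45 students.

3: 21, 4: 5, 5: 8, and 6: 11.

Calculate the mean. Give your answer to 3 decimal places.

4.200

Values: 3, 4, 5, 6
Σfx = 21×3 + 5×4 + 8×5 + 11×6 = 189
n = Σf = 45
Mean = 189 / 45 = 4.2000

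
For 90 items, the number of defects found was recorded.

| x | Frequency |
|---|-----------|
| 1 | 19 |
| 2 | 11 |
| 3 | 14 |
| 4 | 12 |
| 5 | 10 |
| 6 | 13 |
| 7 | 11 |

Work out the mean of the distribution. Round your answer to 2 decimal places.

Values: 1, 2, 3, 4, 5, 6, 7
Σfx = 19×1 + 11×2 + 14×3 + 12×4 + 10×5 + 13×6 + 11×7 = 336
n = Σf = 90
Mean = 336 / 90 = 3.7333

3.73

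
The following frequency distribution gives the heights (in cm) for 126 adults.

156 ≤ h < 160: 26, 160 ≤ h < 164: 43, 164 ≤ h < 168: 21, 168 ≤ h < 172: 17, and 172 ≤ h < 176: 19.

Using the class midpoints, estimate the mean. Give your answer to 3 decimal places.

164.730

Midpoints: 158, 162, 166, 170, 174
Σfm = 26×158 + 43×162 + 21×166 + 17×170 + 19×174 = 20756
n = Σf = 126
Mean = 20756 / 126 = 164.7302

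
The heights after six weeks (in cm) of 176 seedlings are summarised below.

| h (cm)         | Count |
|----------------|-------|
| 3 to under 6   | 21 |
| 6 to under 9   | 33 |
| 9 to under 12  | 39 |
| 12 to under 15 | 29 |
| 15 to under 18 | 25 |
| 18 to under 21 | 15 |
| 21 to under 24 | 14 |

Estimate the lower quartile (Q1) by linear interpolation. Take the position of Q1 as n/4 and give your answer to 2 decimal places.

8.09

Cumulative frequencies: 21, 54, 93, 122, 147, 162, 176
n = 176; position = n/4 = 44.
This falls in the class 6 to under 9: L = 6, F = 21, f = 33, h = 3.
Lower quartile ≈ 6 + ((44 − 21) / 33) × 3 = 8.0909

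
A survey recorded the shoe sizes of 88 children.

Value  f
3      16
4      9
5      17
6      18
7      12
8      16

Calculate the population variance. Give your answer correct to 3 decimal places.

Values: 3, 4, 5, 6, 7, 8
n = 88, Σfx = 489, mean = 5.5568
Σfx² = 2973
Σf(x − x̄)² = Σfx² − (Σfx)²/n = 2973 − 489²/88 = 255.7159
Population variance = 255.7159 / 88 = 2.9059

2.906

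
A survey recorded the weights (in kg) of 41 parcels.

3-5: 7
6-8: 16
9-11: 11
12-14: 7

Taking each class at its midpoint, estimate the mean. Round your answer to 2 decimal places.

Midpoints: 4, 7, 10, 13
Σfm = 7×4 + 16×7 + 11×10 + 7×13 = 341
n = Σf = 41
Mean = 341 / 41 = 8.3171

8.32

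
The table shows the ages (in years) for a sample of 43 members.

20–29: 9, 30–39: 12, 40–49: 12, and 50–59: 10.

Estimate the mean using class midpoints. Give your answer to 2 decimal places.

Midpoints: 24.5, 34.5, 44.5, 54.5
Σfm = 9×24.5 + 12×34.5 + 12×44.5 + 10×54.5 = 1713.5
n = Σf = 43
Mean = 1713.5 / 43 = 39.8488

39.85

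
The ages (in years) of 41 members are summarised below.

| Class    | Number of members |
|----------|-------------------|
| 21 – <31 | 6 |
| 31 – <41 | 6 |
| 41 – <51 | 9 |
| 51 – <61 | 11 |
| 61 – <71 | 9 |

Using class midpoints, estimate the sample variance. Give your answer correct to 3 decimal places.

Midpoints: 26, 36, 46, 56, 66
n = 41, Σfm = 1996, mean = 48.6829
Σfm² = 104576
Σf(m − x̄)² = Σfm² − (Σfm)²/n = 104576 − 1996²/41 = 7404.8780
Sample variance = 7404.8780 / 40 = 185.1220

185.122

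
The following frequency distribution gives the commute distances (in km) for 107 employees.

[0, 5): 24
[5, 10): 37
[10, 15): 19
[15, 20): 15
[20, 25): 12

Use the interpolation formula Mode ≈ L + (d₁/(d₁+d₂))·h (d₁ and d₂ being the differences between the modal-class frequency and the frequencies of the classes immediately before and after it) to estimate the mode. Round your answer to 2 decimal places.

Modal class: [5, 10) (highest frequency 37).
d₁ = 37 − 24 = 13, d₂ = 37 − 19 = 18
Mode ≈ 5 + (13/(13+18)) × 5 = 5 + 2.0968 = 7.0968

7.10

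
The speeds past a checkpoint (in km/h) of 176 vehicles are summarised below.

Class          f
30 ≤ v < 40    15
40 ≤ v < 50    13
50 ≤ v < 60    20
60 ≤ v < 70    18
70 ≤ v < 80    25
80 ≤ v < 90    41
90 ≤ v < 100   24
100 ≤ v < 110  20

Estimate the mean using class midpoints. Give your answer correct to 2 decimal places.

Midpoints: 35, 45, 55, 65, 75, 85, 95, 105
Σfm = 15×35 + 13×45 + 20×55 + 18×65 + 25×75 + 41×85 + 24×95 + 20×105 = 13120
n = Σf = 176
Mean = 13120 / 176 = 74.5455

74.55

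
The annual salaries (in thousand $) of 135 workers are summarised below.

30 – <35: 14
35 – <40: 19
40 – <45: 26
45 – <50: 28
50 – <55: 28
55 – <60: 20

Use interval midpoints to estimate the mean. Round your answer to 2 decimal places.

Midpoints: 32.5, 37.5, 42.5, 47.5, 52.5, 57.5
Σfm = 14×32.5 + 19×37.5 + 26×42.5 + 28×47.5 + 28×52.5 + 20×57.5 = 6222.5
n = Σf = 135
Mean = 6222.5 / 135 = 46.0926

46.09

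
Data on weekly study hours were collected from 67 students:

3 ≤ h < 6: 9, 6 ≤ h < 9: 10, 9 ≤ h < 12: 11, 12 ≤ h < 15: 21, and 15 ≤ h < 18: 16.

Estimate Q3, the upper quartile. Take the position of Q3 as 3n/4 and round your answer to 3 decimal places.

Cumulative frequencies: 9, 19, 30, 51, 67
n = 67; position = 3n/4 = 50.25.
This falls in the class 12 ≤ h < 15: L = 12, F = 30, f = 21, h = 3.
Upper quartile ≈ 12 + ((50.25 − 30) / 21) × 3 = 14.8929

14.893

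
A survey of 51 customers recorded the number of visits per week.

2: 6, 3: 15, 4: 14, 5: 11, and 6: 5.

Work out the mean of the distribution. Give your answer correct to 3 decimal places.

3.882

Values: 2, 3, 4, 5, 6
Σfx = 6×2 + 15×3 + 14×4 + 11×5 + 5×6 = 198
n = Σf = 51
Mean = 198 / 51 = 3.8824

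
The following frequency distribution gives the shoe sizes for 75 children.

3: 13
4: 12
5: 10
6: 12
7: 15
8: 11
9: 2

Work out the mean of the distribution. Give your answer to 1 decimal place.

Values: 3, 4, 5, 6, 7, 8, 9
Σfx = 13×3 + 12×4 + 10×5 + 12×6 + 15×7 + 11×8 + 2×9 = 420
n = Σf = 75
Mean = 420 / 75 = 5.6000

5.6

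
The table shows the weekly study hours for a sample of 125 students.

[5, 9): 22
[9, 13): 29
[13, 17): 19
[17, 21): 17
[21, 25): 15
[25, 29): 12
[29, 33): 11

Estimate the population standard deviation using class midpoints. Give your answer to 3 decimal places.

7.629

Midpoints: 7, 11, 15, 19, 23, 27, 31
n = 125, Σfm = 2091, mean = 16.7280
Σfm² = 42253
Σf(m − x̄)² = Σfm² − (Σfm)²/n = 42253 − 2091²/125 = 7274.7520
Population variance = 7274.7520 / 125 = 58.1980
Standard deviation = √58.1980 = 7.6288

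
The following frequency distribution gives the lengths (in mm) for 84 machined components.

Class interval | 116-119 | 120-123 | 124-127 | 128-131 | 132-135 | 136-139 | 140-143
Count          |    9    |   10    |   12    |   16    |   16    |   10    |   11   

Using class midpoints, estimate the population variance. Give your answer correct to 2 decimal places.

Midpoints: 117.5, 121.5, 125.5, 129.5, 133.5, 137.5, 141.5
n = 84, Σfm = 10918, mean = 129.9762
Σfm² = 1423669
Σf(m − x̄)² = Σfm² − (Σfm)²/n = 1423669 − 10918²/84 = 4588.9524
Population variance = 4588.9524 / 84 = 54.6304

54.63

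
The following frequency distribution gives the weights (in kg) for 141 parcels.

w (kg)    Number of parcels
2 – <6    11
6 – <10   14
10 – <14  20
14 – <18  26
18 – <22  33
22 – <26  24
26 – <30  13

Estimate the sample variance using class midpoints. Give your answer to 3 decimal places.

46.881

Midpoints: 4, 8, 12, 16, 20, 24, 28
n = 141, Σfm = 2412, mean = 17.1064
Σfm² = 47824
Σf(m − x̄)² = Σfm² − (Σfm)²/n = 47824 − 2412²/141 = 6563.4043
Sample variance = 6563.4043 / 140 = 46.8815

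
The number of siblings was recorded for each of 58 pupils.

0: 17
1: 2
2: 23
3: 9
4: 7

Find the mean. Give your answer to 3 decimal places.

1.776

Values: 0, 1, 2, 3, 4
Σfx = 17×0 + 2×1 + 23×2 + 9×3 + 7×4 = 103
n = Σf = 58
Mean = 103 / 58 = 1.7759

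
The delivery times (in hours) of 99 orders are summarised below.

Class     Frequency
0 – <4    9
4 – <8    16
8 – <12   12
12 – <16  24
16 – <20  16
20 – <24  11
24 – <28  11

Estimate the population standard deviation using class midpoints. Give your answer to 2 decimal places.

7.15

Midpoints: 2, 6, 10, 14, 18, 22, 26
n = 99, Σfm = 1386, mean = 14.0000
Σfm² = 24460
Σf(m − x̄)² = Σfm² − (Σfm)²/n = 24460 − 1386²/99 = 5056.0000
Population variance = 5056.0000 / 99 = 51.0707
Standard deviation = √51.0707 = 7.1464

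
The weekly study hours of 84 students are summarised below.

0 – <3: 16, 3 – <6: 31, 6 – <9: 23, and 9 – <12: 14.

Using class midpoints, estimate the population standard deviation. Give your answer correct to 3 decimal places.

Midpoints: 1.5, 4.5, 7.5, 10.5
n = 84, Σfm = 483, mean = 5.7500
Σfm² = 3501
Σf(m − x̄)² = Σfm² − (Σfm)²/n = 3501 − 483²/84 = 723.7500
Population variance = 723.7500 / 84 = 8.6161
Standard deviation = √8.6161 = 2.9353

2.935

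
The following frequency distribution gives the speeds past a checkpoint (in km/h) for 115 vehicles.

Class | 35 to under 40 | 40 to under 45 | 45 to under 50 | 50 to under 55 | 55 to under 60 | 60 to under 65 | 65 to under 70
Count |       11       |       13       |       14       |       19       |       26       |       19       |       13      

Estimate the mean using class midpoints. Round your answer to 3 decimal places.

Midpoints: 37.5, 42.5, 47.5, 52.5, 57.5, 62.5, 67.5
Σfm = 11×37.5 + 13×42.5 + 14×47.5 + 19×52.5 + 26×57.5 + 19×62.5 + 13×67.5 = 6187.5
n = Σf = 115
Mean = 6187.5 / 115 = 53.8043

53.804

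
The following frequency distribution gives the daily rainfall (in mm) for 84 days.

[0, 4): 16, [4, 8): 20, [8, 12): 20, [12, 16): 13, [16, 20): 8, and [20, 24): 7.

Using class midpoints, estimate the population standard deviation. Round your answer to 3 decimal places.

6.047

Midpoints: 2, 6, 10, 14, 18, 22
n = 84, Σfm = 832, mean = 9.9048
Σfm² = 11312
Σf(m − x̄)² = Σfm² − (Σfm)²/n = 11312 − 832²/84 = 3071.2381
Population variance = 3071.2381 / 84 = 36.5624
Standard deviation = √36.5624 = 6.0467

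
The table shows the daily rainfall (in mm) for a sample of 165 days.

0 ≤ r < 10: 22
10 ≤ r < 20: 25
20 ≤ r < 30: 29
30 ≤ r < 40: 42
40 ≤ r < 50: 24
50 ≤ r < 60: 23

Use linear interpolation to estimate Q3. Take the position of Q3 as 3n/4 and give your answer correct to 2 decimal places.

Cumulative frequencies: 22, 47, 76, 118, 142, 165
n = 165; position = 3n/4 = 123.75.
This falls in the class 40 ≤ r < 50: L = 40, F = 118, f = 24, h = 10.
Upper quartile ≈ 40 + ((123.75 − 118) / 24) × 10 = 42.3958

42.40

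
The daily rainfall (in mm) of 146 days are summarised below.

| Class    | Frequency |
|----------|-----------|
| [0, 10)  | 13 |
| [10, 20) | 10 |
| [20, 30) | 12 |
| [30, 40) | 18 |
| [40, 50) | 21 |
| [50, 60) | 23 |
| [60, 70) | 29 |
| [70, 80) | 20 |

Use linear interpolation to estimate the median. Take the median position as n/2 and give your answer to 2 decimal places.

49.52

Cumulative frequencies: 13, 23, 35, 53, 74, 97, 126, 146
n = 146; position = n/2 = 73.
This falls in the class [40, 50): L = 40, F = 53, f = 21, h = 10.
Median ≈ 40 + ((73 − 53) / 21) × 10 = 49.5238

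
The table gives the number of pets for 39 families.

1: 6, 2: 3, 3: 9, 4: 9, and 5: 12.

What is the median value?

4

Cumulative frequencies: 6, 9, 18, 27, 39
n = 39, so the median is the value in position (n+1)/2 = 20.
Position 20 falls at value 4.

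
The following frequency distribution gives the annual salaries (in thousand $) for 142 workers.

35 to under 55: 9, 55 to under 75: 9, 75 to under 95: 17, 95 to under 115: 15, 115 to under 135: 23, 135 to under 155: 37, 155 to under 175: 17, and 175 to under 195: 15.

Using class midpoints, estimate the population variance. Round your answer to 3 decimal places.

1543.345

Midpoints: 45, 65, 85, 105, 125, 145, 165, 185
n = 142, Σfm = 17830, mean = 125.5634
Σfm² = 2457950
Σf(m − x̄)² = Σfm² − (Σfm)²/n = 2457950 − 17830²/142 = 219154.9296
Population variance = 219154.9296 / 142 = 1543.3446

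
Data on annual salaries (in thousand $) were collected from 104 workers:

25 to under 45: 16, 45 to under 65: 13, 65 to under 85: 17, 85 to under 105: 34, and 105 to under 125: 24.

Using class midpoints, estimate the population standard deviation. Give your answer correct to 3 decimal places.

27.304

Midpoints: 35, 55, 75, 95, 115
n = 104, Σfm = 8540, mean = 82.1154
Σfm² = 778800
Σf(m − x̄)² = Σfm² − (Σfm)²/n = 778800 − 8540²/104 = 77534.6154
Population variance = 77534.6154 / 104 = 745.5251
Standard deviation = √745.5251 = 27.3043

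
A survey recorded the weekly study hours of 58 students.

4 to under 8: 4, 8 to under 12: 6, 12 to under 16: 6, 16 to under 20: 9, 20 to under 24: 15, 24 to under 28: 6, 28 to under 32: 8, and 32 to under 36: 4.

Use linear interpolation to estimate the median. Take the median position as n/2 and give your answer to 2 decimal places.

Cumulative frequencies: 4, 10, 16, 25, 40, 46, 54, 58
n = 58; position = n/2 = 29.
This falls in the class 20 to under 24: L = 20, F = 25, f = 15, h = 4.
Median ≈ 20 + ((29 − 25) / 15) × 4 = 21.0667

21.07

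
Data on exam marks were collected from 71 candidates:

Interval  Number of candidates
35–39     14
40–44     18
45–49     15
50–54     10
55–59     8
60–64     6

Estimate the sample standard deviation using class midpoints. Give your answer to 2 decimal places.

Midpoints: 37, 42, 47, 52, 57, 62
n = 71, Σfm = 3327, mean = 46.8592
Σfm² = 160149
Σf(m − x̄)² = Σfm² − (Σfm)²/n = 160149 − 3327²/71 = 4248.5915
Sample variance = 4248.5915 / 70 = 60.6942
Standard deviation = √60.6942 = 7.7906

7.79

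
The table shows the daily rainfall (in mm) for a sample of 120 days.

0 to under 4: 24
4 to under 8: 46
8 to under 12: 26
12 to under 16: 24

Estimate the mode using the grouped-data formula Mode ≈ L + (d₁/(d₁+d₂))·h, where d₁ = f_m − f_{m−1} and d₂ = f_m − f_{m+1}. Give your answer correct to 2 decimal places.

6.10

Modal class: 4 to under 8 (highest frequency 46).
d₁ = 46 − 24 = 22, d₂ = 46 − 26 = 20
Mode ≈ 4 + (22/(22+20)) × 4 = 4 + 2.0952 = 6.0952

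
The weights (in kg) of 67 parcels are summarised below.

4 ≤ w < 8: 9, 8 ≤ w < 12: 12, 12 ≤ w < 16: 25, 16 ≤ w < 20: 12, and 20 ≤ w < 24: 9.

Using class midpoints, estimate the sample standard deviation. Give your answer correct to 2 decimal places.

Midpoints: 6, 10, 14, 18, 22
n = 67, Σfm = 938, mean = 14.0000
Σfm² = 14668
Σf(m − x̄)² = Σfm² − (Σfm)²/n = 14668 − 938²/67 = 1536.0000
Sample variance = 1536.0000 / 66 = 23.2727
Standard deviation = √23.2727 = 4.8242

4.82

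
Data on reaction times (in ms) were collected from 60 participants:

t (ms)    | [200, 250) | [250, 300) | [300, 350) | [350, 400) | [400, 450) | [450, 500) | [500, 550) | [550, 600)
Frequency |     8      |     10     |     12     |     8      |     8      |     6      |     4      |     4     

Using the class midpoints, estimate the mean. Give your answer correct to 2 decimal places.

Midpoints: 225, 275, 325, 375, 425, 475, 525, 575
Σfm = 8×225 + 10×275 + 12×325 + 8×375 + 8×425 + 6×475 + 4×525 + 4×575 = 22100
n = Σf = 60
Mean = 22100 / 60 = 368.3333

368.33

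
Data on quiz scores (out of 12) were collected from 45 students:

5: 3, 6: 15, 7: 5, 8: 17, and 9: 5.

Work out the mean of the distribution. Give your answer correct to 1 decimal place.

Values: 5, 6, 7, 8, 9
Σfx = 3×5 + 15×6 + 5×7 + 17×8 + 5×9 = 321
n = Σf = 45
Mean = 321 / 45 = 7.1333

7.1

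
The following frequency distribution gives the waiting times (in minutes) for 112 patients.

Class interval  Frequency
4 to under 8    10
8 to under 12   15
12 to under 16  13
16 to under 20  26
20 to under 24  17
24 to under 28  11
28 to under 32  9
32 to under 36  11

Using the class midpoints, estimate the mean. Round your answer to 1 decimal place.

19.3

Midpoints: 6, 10, 14, 18, 22, 26, 30, 34
Σfm = 10×6 + 15×10 + 13×14 + 26×18 + 17×22 + 11×26 + 9×30 + 11×34 = 2164
n = Σf = 112
Mean = 2164 / 112 = 19.3214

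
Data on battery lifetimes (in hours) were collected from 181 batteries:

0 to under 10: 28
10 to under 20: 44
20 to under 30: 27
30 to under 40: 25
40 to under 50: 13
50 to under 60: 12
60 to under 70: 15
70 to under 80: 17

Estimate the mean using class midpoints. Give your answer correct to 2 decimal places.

32.29

Midpoints: 5, 15, 25, 35, 45, 55, 65, 75
Σfm = 28×5 + 44×15 + 27×25 + 25×35 + 13×45 + 12×55 + 15×65 + 17×75 = 5845
n = Σf = 181
Mean = 5845 / 181 = 32.2928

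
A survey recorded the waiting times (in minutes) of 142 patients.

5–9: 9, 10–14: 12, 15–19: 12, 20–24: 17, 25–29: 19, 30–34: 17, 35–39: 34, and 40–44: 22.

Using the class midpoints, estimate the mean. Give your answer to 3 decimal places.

28.338

Midpoints: 7, 12, 17, 22, 27, 32, 37, 42
Σfm = 9×7 + 12×12 + 12×17 + 17×22 + 19×27 + 17×32 + 34×37 + 22×42 = 4024
n = Σf = 142
Mean = 4024 / 142 = 28.3380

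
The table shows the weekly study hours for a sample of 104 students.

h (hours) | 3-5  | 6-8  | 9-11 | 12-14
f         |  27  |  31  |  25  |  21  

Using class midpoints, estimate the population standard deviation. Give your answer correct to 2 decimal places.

3.23

Midpoints: 4, 7, 10, 13
n = 104, Σfm = 848, mean = 8.1538
Σfm² = 8000
Σf(m − x̄)² = Σfm² − (Σfm)²/n = 8000 − 848²/104 = 1085.5385
Population variance = 1085.5385 / 104 = 10.4379
Standard deviation = √10.4379 = 3.2308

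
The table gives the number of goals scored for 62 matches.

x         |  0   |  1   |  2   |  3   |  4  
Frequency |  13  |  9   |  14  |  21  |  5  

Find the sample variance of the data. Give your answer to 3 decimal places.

1.668

Values: 0, 1, 2, 3, 4
n = 62, Σfx = 120, mean = 1.9355
Σfx² = 334
Σf(x − x̄)² = Σfx² − (Σfx)²/n = 334 − 120²/62 = 101.7419
Sample variance = 101.7419 / 61 = 1.6679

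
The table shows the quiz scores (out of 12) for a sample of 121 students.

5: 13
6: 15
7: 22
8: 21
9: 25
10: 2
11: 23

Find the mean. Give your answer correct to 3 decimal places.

8.058

Values: 5, 6, 7, 8, 9, 10, 11
Σfx = 13×5 + 15×6 + 22×7 + 21×8 + 25×9 + 2×10 + 23×11 = 975
n = Σf = 121
Mean = 975 / 121 = 8.0579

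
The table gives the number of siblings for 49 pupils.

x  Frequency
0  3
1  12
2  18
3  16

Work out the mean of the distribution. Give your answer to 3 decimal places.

Values: 0, 1, 2, 3
Σfx = 3×0 + 12×1 + 18×2 + 16×3 = 96
n = Σf = 49
Mean = 96 / 49 = 1.9592

1.959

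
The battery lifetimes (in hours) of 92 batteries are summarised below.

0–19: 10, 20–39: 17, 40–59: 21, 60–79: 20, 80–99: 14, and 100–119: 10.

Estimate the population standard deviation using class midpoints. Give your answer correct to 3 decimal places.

29.835

Midpoints: 9.5, 29.5, 49.5, 69.5, 89.5, 109.5
n = 92, Σfm = 5374, mean = 58.4130
Σfm² = 395803
Σf(m − x̄)² = Σfm² − (Σfm)²/n = 395803 − 5374²/92 = 81891.3043
Population variance = 81891.3043 / 92 = 890.1229
Standard deviation = √890.1229 = 29.8349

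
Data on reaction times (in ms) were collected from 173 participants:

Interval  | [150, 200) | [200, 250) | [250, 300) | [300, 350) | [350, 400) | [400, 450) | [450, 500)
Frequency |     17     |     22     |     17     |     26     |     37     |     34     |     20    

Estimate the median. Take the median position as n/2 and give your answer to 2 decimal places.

Cumulative frequencies: 17, 39, 56, 82, 119, 153, 173
n = 173; position = n/2 = 86.5.
This falls in the class [350, 400): L = 350, F = 82, f = 37, h = 50.
Median ≈ 350 + ((86.5 − 82) / 37) × 50 = 356.0811

356.08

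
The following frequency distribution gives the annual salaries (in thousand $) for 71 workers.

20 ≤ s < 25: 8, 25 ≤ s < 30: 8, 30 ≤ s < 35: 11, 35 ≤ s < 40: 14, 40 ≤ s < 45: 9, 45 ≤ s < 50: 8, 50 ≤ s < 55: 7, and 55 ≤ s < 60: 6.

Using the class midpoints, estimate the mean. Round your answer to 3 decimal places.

Midpoints: 22.5, 27.5, 32.5, 37.5, 42.5, 47.5, 52.5, 57.5
Σfm = 8×22.5 + 8×27.5 + 11×32.5 + 14×37.5 + 9×42.5 + 8×47.5 + 7×52.5 + 6×57.5 = 2757.5
n = Σf = 71
Mean = 2757.5 / 71 = 38.8380

38.838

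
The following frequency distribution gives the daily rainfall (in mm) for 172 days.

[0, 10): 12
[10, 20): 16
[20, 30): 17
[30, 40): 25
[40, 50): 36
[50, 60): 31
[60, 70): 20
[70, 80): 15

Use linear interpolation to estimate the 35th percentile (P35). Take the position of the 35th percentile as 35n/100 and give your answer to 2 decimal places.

Cumulative frequencies: 12, 28, 45, 70, 106, 137, 157, 172
n = 172; position = 35n/100 = 60.2.
This falls in the class [30, 40): L = 30, F = 45, f = 25, h = 10.
35th percentile ≈ 30 + ((60.2 − 45) / 25) × 10 = 36.0800

36.08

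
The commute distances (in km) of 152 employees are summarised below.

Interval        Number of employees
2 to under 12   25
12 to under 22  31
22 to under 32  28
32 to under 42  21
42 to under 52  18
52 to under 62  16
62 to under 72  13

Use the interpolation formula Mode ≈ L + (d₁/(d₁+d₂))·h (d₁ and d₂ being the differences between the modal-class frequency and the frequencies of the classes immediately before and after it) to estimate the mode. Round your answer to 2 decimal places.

18.67

Modal class: 12 to under 22 (highest frequency 31).
d₁ = 31 − 25 = 6, d₂ = 31 − 28 = 3
Mode ≈ 12 + (6/(6+3)) × 10 = 12 + 6.6667 = 18.6667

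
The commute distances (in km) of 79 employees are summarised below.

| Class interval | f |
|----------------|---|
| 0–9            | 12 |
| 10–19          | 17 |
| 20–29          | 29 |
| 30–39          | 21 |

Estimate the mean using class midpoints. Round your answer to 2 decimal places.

Midpoints: 4.5, 14.5, 24.5, 34.5
Σfm = 12×4.5 + 17×14.5 + 29×24.5 + 21×34.5 = 1735.5
n = Σf = 79
Mean = 1735.5 / 79 = 21.9684

21.97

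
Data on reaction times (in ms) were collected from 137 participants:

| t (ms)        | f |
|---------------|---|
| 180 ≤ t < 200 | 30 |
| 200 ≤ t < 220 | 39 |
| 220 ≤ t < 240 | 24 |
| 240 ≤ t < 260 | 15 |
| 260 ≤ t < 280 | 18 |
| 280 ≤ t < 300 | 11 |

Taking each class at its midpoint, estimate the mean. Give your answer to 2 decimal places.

Midpoints: 190, 210, 230, 250, 270, 290
Σfm = 30×190 + 39×210 + 24×230 + 15×250 + 18×270 + 11×290 = 31210
n = Σf = 137
Mean = 31210 / 137 = 227.8102

227.81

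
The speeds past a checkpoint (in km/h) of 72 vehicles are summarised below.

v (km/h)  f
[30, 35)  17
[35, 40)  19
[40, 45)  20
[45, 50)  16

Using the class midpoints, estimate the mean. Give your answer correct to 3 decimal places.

39.931

Midpoints: 32.5, 37.5, 42.5, 47.5
Σfm = 17×32.5 + 19×37.5 + 20×42.5 + 16×47.5 = 2875
n = Σf = 72
Mean = 2875 / 72 = 39.9306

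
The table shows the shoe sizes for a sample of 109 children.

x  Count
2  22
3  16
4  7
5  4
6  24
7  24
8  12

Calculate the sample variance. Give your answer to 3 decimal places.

Values: 2, 3, 4, 5, 6, 7, 8
n = 109, Σfx = 548, mean = 5.0275
Σfx² = 3252
Σf(x − x̄)² = Σfx² − (Σfx)²/n = 3252 − 548²/109 = 496.9174
Sample variance = 496.9174 / 108 = 4.6011

4.601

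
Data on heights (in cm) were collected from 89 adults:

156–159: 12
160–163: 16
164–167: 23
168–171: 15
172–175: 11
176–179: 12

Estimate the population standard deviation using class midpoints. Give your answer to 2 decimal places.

Midpoints: 157.5, 161.5, 165.5, 169.5, 173.5, 177.5
n = 89, Σfm = 14861.5, mean = 166.9831
Σfm² = 2485120.25
Σf(m − x̄)² = Σfm² − (Σfm)²/n = 2485120.25 − 14861.5²/89 = 3500.2247
Population variance = 3500.2247 / 89 = 39.3284
Standard deviation = √39.3284 = 6.2712

6.27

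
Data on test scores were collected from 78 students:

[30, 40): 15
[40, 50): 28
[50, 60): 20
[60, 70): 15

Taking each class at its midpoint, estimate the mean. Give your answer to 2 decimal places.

Midpoints: 35, 45, 55, 65
Σfm = 15×35 + 28×45 + 20×55 + 15×65 = 3860
n = Σf = 78
Mean = 3860 / 78 = 49.4872

49.49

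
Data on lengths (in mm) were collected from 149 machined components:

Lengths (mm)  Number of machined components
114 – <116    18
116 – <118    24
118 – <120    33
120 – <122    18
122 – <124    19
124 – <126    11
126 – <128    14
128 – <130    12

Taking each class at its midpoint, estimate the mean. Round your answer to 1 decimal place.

120.9

Midpoints: 115, 117, 119, 121, 123, 125, 127, 129
Σfm = 18×115 + 24×117 + 33×119 + 18×121 + 19×123 + 11×125 + 14×127 + 12×129 = 18021
n = Σf = 149
Mean = 18021 / 149 = 120.9463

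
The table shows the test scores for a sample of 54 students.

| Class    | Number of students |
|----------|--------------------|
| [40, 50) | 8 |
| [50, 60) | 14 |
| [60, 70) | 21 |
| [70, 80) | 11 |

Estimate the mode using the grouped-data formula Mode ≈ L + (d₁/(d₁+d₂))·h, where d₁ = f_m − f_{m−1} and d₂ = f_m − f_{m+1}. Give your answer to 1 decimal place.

Modal class: [60, 70) (highest frequency 21).
d₁ = 21 − 14 = 7, d₂ = 21 − 11 = 10
Mode ≈ 60 + (7/(7+10)) × 10 = 60 + 4.1176 = 64.1176

64.1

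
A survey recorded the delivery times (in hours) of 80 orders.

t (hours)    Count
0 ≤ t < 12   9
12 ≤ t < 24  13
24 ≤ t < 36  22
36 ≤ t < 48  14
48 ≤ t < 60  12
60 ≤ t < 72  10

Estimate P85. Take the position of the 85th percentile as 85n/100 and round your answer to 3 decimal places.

Cumulative frequencies: 9, 22, 44, 58, 70, 80
n = 80; position = 85n/100 = 68.
This falls in the class 48 ≤ t < 60: L = 48, F = 58, f = 12, h = 12.
85th percentile ≈ 48 + ((68 − 58) / 12) × 12 = 58.0000

58.000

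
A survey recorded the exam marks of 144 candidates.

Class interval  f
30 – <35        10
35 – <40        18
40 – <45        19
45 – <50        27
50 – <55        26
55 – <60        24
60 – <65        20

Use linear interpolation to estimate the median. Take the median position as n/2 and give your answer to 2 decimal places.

49.63

Cumulative frequencies: 10, 28, 47, 74, 100, 124, 144
n = 144; position = n/2 = 72.
This falls in the class 45 – <50: L = 45, F = 47, f = 27, h = 5.
Median ≈ 45 + ((72 − 47) / 27) × 5 = 49.6296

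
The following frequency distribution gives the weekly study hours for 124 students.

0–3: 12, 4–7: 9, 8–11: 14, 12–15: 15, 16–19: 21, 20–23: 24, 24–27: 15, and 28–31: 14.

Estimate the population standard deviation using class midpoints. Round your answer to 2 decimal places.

Midpoints: 1.5, 5.5, 9.5, 13.5, 17.5, 21.5, 25.5, 29.5
n = 124, Σfm = 2082, mean = 16.7903
Σfm² = 43759
Σf(m − x̄)² = Σfm² − (Σfm)²/n = 43759 − 2082²/124 = 8801.5484
Population variance = 8801.5484 / 124 = 70.9802
Standard deviation = √70.9802 = 8.4250

8.42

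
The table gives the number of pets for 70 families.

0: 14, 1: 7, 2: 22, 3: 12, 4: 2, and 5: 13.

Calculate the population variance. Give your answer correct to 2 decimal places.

2.78

Values: 0, 1, 2, 3, 4, 5
n = 70, Σfx = 160, mean = 2.2857
Σfx² = 560
Σf(x − x̄)² = Σfx² − (Σfx)²/n = 560 − 160²/70 = 194.2857
Population variance = 194.2857 / 70 = 2.7755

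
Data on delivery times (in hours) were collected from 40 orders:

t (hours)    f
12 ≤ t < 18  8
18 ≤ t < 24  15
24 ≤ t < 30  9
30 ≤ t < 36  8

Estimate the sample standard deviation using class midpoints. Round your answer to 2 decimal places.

Midpoints: 15, 21, 27, 33
n = 40, Σfm = 942, mean = 23.5500
Σfm² = 23688
Σf(m − x̄)² = Σfm² − (Σfm)²/n = 23688 − 942²/40 = 1503.9000
Sample variance = 1503.9000 / 39 = 38.5615
Standard deviation = √38.5615 = 6.2098

6.21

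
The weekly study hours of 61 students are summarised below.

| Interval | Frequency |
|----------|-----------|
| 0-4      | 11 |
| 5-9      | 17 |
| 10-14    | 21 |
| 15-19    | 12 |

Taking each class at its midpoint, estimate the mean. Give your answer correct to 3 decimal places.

9.787

Midpoints: 2, 7, 12, 17
Σfm = 11×2 + 17×7 + 21×12 + 12×17 = 597
n = Σf = 61
Mean = 597 / 61 = 9.7869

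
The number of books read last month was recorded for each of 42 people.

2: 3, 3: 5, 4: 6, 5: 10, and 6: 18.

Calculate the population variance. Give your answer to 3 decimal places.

1.663

Values: 2, 3, 4, 5, 6
n = 42, Σfx = 203, mean = 4.8333
Σfx² = 1051
Σf(x − x̄)² = Σfx² − (Σfx)²/n = 1051 − 203²/42 = 69.8333
Population variance = 69.8333 / 42 = 1.6627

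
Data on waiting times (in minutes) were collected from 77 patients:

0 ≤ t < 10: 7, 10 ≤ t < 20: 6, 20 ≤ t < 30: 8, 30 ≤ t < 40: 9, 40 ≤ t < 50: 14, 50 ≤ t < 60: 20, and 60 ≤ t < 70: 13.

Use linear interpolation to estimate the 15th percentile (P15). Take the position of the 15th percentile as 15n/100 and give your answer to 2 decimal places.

17.58

Cumulative frequencies: 7, 13, 21, 30, 44, 64, 77
n = 77; position = 15n/100 = 11.55.
This falls in the class 10 ≤ t < 20: L = 10, F = 7, f = 6, h = 10.
15th percentile ≈ 10 + ((11.55 − 7) / 6) × 10 = 17.5833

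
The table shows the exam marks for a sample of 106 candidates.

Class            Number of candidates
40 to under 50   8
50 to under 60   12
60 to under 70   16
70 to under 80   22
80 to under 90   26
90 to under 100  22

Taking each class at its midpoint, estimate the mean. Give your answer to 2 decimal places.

75.57

Midpoints: 45, 55, 65, 75, 85, 95
Σfm = 8×45 + 12×55 + 16×65 + 22×75 + 26×85 + 22×95 = 8010
n = Σf = 106
Mean = 8010 / 106 = 75.5660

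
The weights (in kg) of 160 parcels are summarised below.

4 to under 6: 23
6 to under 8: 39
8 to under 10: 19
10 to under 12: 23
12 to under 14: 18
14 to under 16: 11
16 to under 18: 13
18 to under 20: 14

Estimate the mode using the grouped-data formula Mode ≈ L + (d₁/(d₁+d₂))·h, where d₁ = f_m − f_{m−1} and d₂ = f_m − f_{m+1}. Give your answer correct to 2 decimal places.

6.89

Modal class: 6 to under 8 (highest frequency 39).
d₁ = 39 − 23 = 16, d₂ = 39 − 19 = 20
Mode ≈ 6 + (16/(16+20)) × 2 = 6 + 0.8889 = 6.8889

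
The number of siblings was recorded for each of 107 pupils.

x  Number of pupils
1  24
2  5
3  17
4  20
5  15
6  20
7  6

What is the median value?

4

Cumulative frequencies: 24, 29, 46, 66, 81, 101, 107
n = 107, so the median is the value in position (n+1)/2 = 54.
Position 54 falls at value 4.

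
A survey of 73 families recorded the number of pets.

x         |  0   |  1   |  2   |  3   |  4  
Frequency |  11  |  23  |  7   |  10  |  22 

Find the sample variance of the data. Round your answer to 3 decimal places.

Values: 0, 1, 2, 3, 4
n = 73, Σfx = 155, mean = 2.1233
Σfx² = 493
Σf(x − x̄)² = Σfx² − (Σfx)²/n = 493 − 155²/73 = 163.8904
Sample variance = 163.8904 / 72 = 2.2763

2.276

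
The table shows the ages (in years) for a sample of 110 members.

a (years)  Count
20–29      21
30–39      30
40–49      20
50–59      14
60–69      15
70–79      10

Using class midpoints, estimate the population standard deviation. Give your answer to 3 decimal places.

Midpoints: 24.5, 34.5, 44.5, 54.5, 64.5, 74.5
n = 110, Σfm = 4915, mean = 44.6818
Σfm² = 247407.5
Σf(m − x̄)² = Σfm² − (Σfm)²/n = 247407.5 − 4915²/110 = 27796.3636
Population variance = 27796.3636 / 110 = 252.6942
Standard deviation = √252.6942 = 15.8964

15.896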